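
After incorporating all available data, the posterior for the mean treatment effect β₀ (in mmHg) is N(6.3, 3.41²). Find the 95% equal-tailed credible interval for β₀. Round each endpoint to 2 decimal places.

The posterior is symmetric, so the 95% equal-tailed interval is β₀ = 6.3 ± z·3.41 with z = 1.960.
Half-width: 1.960 × 3.41 = 6.68.
6.3 − 6.68 = -0.38; 6.3 + 6.68 = 12.98.

[-0.38, 12.98]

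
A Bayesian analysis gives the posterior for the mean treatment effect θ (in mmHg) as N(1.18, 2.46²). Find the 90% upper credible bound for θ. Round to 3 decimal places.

Need U with P(θ ≤ U) = 0.90: U = 1.18 + z_{0.1}·2.46.
z = 1.282; U = 1.18 + 1.282 × 2.46 = 4.333.

4.333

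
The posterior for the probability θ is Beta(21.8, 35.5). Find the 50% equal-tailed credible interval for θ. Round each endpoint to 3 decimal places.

Posterior: Beta(21.8, 35.5).
Equal-tailed 50% interval: the 0.25 and 0.75 quantiles of Beta(21.8, 35.5).
Posterior mean ≈ 0.380, SD ≈ 0.064; a Normal approximation gives roughly [0.338, 0.423].
Exact: F⁻¹(0.25) = 0.336; F⁻¹(0.75) = 0.423.

[0.336, 0.423]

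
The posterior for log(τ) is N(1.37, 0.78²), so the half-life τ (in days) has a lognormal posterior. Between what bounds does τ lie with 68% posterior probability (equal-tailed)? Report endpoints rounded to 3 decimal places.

On the log scale the 68% interval is 1.37 ± 0.994 × 0.78 = [0.5943, 2.1457].
Exponentiate: [e^0.5943, e^2.1457] = [1.812, 8.548].

[1.812, 8.548]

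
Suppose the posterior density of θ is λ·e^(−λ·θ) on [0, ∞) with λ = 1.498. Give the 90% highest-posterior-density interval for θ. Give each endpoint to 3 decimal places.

The exponential density is strictly decreasing on [0, ∞), so the HPD interval is anchored at 0: [0, q] with P(θ ≤ q) = 0.90.
q = −ln(1 − 0.90) / 1.498 = 2.3026 / 1.498 = 1.537.

[0.000, 1.537]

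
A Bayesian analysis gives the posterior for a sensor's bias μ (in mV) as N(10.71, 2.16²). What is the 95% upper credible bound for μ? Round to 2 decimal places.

14.26

Need U with P(μ ≤ U) = 0.95: U = 10.71 + z_{0.05}·2.16.
z = 1.645; U = 10.71 + 1.645 × 2.16 = 14.26.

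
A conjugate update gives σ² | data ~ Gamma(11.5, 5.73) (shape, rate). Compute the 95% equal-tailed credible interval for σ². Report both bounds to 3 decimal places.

[1.020, 3.322]

Posterior: Gamma(shape 11.5, rate 5.73).
Equal-tailed 95% interval: Gamma(11.5, 5.73) quantiles at 0.025 and 0.975.
Posterior mean ≈ 2.007, SD ≈ 0.592; a Normal approximation gives roughly [0.847, 3.167].
Exact: lower = 1.020; upper = 3.322.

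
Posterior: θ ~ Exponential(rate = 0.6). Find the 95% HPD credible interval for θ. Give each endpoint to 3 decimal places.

[0.000, 4.993]

The exponential density is strictly decreasing on [0, ∞), so the HPD interval is anchored at 0: [0, q] with P(θ ≤ q) = 0.95.
q = −ln(1 − 0.95) / 0.6 = 2.9957 / 0.6 = 4.993.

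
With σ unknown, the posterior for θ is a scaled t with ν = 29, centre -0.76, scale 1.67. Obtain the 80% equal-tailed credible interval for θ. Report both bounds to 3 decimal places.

[-2.950, 1.430]

The t_29 distribution is symmetric; the 80% interval is -0.76 ± t·1.67 with t_{0.9,29} = 1.311.
Half-width: 1.311 × 1.67 = 2.190.
-0.76 − 2.190 = -2.950; -0.76 + 2.190 = 1.430.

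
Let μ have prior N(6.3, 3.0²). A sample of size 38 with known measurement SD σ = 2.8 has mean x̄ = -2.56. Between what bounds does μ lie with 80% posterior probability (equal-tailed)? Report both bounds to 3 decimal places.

[-2.937, -1.786]

Posterior precision = 1/3.0² + 38/2.8² = 0.1111 + 4.8469 = 4.9580, so posterior SD = 0.4491.
Posterior mean = (6.3/3.0² + 38·-2.56/2.8²) / 4.9580 = -2.3614.
Interval: -2.3614 ± 1.282 × 0.4491 → [-2.937, -1.786].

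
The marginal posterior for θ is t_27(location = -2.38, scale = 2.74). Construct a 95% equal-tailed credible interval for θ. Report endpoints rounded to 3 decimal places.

The t_27 distribution is symmetric; the 95% interval is -2.38 ± t·2.74 with t_{0.975,27} = 2.052.
Half-width: 2.052 × 2.74 = 5.622.
-2.38 − 5.622 = -8.002; -2.38 + 5.622 = 3.242.

[-8.002, 3.242]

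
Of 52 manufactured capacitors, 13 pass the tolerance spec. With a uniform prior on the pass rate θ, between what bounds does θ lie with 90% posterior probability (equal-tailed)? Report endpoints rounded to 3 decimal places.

[0.167, 0.361]

Posterior: Beta(1+13, 1+39) = Beta(14, 40).
Equal-tailed 90% interval: the 0.05 and 0.95 quantiles of Beta(14, 40).
Posterior mean ≈ 0.259, SD ≈ 0.059; a Normal approximation gives roughly [0.162, 0.356].
Exact: F⁻¹(0.05) = 0.167; F⁻¹(0.95) = 0.361.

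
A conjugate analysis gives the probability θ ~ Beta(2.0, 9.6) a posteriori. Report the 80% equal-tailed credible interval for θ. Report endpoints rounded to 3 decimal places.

Posterior: Beta(2.0, 9.6).
Equal-tailed 80% interval: the 0.1 and 0.9 quantiles of Beta(2.0, 9.6).
Posterior mean ≈ 0.172, SD ≈ 0.106; a Normal approximation gives roughly [0.036, 0.309].
Exact: F⁻¹(0.1) = 0.051; F⁻¹(0.9) = 0.320.

[0.051, 0.320]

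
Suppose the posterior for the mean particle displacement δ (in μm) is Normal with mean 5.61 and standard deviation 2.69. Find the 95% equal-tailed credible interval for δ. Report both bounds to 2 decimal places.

[0.34, 10.88]

The posterior is symmetric, so the 95% equal-tailed interval is δ = 5.61 ± z·2.69 with z = 1.960.
Half-width: 1.960 × 2.69 = 5.27.
5.61 − 5.27 = 0.34; 5.61 + 5.27 = 10.88.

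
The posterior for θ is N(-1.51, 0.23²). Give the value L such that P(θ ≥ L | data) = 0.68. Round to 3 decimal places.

-1.618

Need L with P(θ ≥ L) = 0.68: L = -1.51 − z_{0.32}·0.23.
z = 0.468; L = -1.51 − 0.468 × 0.23 = -1.618.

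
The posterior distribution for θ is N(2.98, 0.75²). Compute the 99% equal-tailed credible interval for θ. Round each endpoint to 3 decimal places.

The posterior is symmetric, so the 99% equal-tailed interval is θ = 2.98 ± z·0.75 with z = 2.576.
Half-width: 2.576 × 0.75 = 1.932.
2.98 − 1.932 = 1.048; 2.98 + 1.932 = 4.912.

[1.048, 4.912]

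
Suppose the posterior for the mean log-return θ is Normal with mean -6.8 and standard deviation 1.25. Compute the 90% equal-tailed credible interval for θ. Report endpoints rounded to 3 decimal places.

The posterior is symmetric, so the 90% equal-tailed interval is θ = -6.8 ± z·1.25 with z = 1.645.
Half-width: 1.645 × 1.25 = 2.056.
-6.8 − 2.056 = -8.856; -6.8 + 2.056 = -4.744.

[-8.856, -4.744]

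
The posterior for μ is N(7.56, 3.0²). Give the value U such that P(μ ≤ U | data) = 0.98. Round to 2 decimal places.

Need U with P(μ ≤ U) = 0.98: U = 7.56 + z_{0.02}·3.0.
z = 2.054; U = 7.56 + 2.054 × 3.0 = 13.72.

13.72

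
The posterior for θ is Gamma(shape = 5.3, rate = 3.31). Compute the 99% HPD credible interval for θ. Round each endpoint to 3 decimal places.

The posterior is unimodal and skewed, so the HPD interval has equal density at both endpoints and is the shortest 99% interval.
Solving f(0.263) = f(3.698) with F(3.698) − F(0.263) = 0.99 gives [0.263, 3.698].
For comparison, the equal-tailed interval is [0.366, 3.948]; the HPD is narrower and shifted toward the mode.

[0.263, 3.698]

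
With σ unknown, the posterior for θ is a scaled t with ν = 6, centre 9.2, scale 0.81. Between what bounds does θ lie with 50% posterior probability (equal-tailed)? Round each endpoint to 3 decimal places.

[8.619, 9.781]

The t_6 distribution is symmetric; the 50% interval is 9.2 ± t·0.81 with t_{0.75,6} = 0.718.
Half-width: 0.718 × 0.81 = 0.581.
9.2 − 0.581 = 8.619; 9.2 + 0.581 = 9.781.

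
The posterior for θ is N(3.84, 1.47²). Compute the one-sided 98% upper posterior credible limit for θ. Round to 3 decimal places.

6.859

Need U with P(θ ≤ U) = 0.98: U = 3.84 + z_{0.02}·1.47.
z = 2.054; U = 3.84 + 2.054 × 1.47 = 6.859.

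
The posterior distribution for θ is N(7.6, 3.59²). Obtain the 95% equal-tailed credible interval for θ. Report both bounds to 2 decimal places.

The posterior is symmetric, so the 95% equal-tailed interval is θ = 7.6 ± z·3.59 with z = 1.960.
Half-width: 1.960 × 3.59 = 7.04.
7.6 − 7.04 = 0.56; 7.6 + 7.04 = 14.64.

[0.56, 14.64]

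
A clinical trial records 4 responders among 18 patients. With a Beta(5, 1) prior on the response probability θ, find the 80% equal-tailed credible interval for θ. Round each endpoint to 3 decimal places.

[0.252, 0.503]

Posterior: Beta(5+4, 1+14) = Beta(9, 15).
Equal-tailed 80% interval: the 0.1 and 0.9 quantiles of Beta(9, 15).
Posterior mean ≈ 0.375, SD ≈ 0.097; a Normal approximation gives roughly [0.251, 0.499].
Exact: F⁻¹(0.1) = 0.252; F⁻¹(0.9) = 0.503.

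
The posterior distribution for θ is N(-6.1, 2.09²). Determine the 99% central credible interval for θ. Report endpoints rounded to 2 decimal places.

The posterior is symmetric, so the 99% equal-tailed interval is θ = -6.1 ± z·2.09 with z = 2.576.
Half-width: 2.576 × 2.09 = 5.38.
-6.1 − 5.38 = -11.48; -6.1 + 5.38 = -0.72.

[-11.48, -0.72]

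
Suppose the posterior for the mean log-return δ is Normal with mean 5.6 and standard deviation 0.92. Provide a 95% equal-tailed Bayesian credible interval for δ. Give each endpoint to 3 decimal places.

The posterior is symmetric, so the 95% equal-tailed interval is δ = 5.6 ± z·0.92 with z = 1.960.
Half-width: 1.960 × 0.92 = 1.803.
5.6 − 1.803 = 3.797; 5.6 + 1.803 = 7.403.

[3.797, 7.403]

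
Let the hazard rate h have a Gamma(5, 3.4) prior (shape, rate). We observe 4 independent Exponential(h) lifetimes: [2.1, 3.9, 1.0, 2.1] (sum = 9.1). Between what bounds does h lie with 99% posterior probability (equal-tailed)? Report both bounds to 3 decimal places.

Posterior: Gamma(5+4, 3.4+9.1) = Gamma(9, 12.5) (shape, rate).
Equal-tailed 99% interval: Gamma(9, 12.5) quantiles at 0.005 and 0.995.
Posterior mean ≈ 0.720, SD ≈ 0.240; a Normal approximation gives roughly [0.102, 1.338].
Exact: lower = 0.251; upper = 1.486.

[0.251, 1.486]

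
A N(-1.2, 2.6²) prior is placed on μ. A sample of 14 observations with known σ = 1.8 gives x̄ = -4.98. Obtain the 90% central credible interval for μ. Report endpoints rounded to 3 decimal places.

[-5.633, -4.077]

Posterior precision = 1/2.6² + 14/1.8² = 0.1479 + 4.3210 = 4.4689, so posterior SD = 0.4730.
Posterior mean = (-1.2/2.6² + 14·-4.98/1.8²) / 4.4689 = -4.8549.
Interval: -4.8549 ± 1.645 × 0.4730 → [-5.633, -4.077].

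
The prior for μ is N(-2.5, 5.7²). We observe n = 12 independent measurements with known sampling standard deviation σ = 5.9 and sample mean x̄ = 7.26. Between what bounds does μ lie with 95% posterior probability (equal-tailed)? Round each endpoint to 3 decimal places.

[3.262, 9.658]

Posterior precision = 1/5.7² + 12/5.9² = 0.0308 + 0.3447 = 0.3755, so posterior SD = 1.6319.
Posterior mean = (-2.5/5.7² + 12·7.26/5.9²) / 0.3755 = 6.4600.
Interval: 6.4600 ± 1.960 × 1.6319 → [3.262, 9.658].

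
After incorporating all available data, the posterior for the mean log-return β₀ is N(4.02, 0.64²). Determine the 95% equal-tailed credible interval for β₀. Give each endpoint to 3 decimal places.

The posterior is symmetric, so the 95% equal-tailed interval is β₀ = 4.02 ± z·0.64 with z = 1.960.
Half-width: 1.960 × 0.64 = 1.254.
4.02 − 1.254 = 2.766; 4.02 + 1.254 = 5.274.

[2.766, 5.274]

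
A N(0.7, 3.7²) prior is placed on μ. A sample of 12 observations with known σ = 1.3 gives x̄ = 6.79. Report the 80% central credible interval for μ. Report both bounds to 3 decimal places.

[6.250, 7.206]

Posterior precision = 1/3.7² + 12/1.3² = 0.0730 + 7.1006 = 7.1736, so posterior SD = 0.3734.
Posterior mean = (0.7/3.7² + 12·6.79/1.3²) / 7.1736 = 6.7280.
Interval: 6.7280 ± 1.282 × 0.3734 → [6.250, 7.206].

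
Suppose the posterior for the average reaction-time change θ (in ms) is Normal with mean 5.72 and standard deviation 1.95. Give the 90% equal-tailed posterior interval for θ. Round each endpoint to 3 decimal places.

[2.513, 8.927]

The posterior is symmetric, so the 90% equal-tailed interval is θ = 5.72 ± z·1.95 with z = 1.645.
Half-width: 1.645 × 1.95 = 3.207.
5.72 − 3.207 = 2.513; 5.72 + 3.207 = 8.927.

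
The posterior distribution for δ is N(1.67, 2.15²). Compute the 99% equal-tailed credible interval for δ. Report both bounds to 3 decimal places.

The posterior is symmetric, so the 99% equal-tailed interval is δ = 1.67 ± z·2.15 with z = 2.576.
Half-width: 2.576 × 2.15 = 5.538.
1.67 − 5.538 = -3.868; 1.67 + 5.538 = 7.208.

[-3.868, 7.208]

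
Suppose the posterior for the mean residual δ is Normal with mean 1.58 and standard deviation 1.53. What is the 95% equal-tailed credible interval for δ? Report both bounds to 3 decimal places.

The posterior is symmetric, so the 95% equal-tailed interval is δ = 1.58 ± z·1.53 with z = 1.960.
Half-width: 1.960 × 1.53 = 2.999.
1.58 − 2.999 = -1.419; 1.58 + 2.999 = 4.579.

[-1.419, 4.579]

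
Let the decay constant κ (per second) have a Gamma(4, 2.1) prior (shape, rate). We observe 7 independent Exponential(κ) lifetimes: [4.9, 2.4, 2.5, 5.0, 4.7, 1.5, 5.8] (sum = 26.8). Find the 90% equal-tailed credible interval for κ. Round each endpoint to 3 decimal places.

Posterior: Gamma(4+7, 2.1+26.8) = Gamma(11, 28.9) (shape, rate).
Equal-tailed 90% interval: Gamma(11, 28.9) quantiles at 0.05 and 0.95.
Posterior mean ≈ 0.381, SD ≈ 0.115; a Normal approximation gives roughly [0.192, 0.569].
Exact: lower = 0.213; upper = 0.587.

[0.213, 0.587]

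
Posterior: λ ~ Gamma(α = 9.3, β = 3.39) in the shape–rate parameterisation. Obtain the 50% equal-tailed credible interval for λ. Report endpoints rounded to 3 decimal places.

Posterior: Gamma(shape 9.3, rate 3.39).
Equal-tailed 50% interval: Gamma(9.3, 3.39) quantiles at 0.25 and 0.75.
Posterior mean ≈ 2.743, SD ≈ 0.900; a Normal approximation gives roughly [2.137, 3.350].
Exact: lower = 2.095; upper = 3.285.

[2.095, 3.285]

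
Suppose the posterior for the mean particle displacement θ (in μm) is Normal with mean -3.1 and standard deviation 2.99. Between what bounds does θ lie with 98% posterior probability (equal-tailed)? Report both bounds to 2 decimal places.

[-10.06, 3.86]

The posterior is symmetric, so the 98% equal-tailed interval is θ = -3.1 ± z·2.99 with z = 2.326.
Half-width: 2.326 × 2.99 = 6.96.
-3.1 − 6.96 = -10.06; -3.1 + 6.96 = 3.86.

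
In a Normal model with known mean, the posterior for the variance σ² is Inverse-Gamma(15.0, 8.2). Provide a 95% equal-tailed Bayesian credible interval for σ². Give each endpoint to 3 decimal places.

[0.349, 0.977]

Inverse-Gamma(15.0, 8.2) quantiles: F⁻¹(0.025) and F⁻¹(0.975).
Equivalently, 1/σ² ~ Gamma(15.0, rate = 8.2); invert its 0.975 and 0.025 quantiles.
Posterior mean ≈ 0.586, SD ≈ 0.162; a Normal approximation gives roughly [0.267, 0.904].
Exact: lower = 0.349; upper = 0.977.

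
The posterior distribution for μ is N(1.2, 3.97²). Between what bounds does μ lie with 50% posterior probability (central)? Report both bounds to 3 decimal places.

[-1.478, 3.878]

The posterior is symmetric, so the 50% equal-tailed interval is μ = 1.2 ± z·3.97 with z = 0.674.
Half-width: 0.674 × 3.97 = 2.678.
1.2 − 2.678 = -1.478; 1.2 + 2.678 = 3.878.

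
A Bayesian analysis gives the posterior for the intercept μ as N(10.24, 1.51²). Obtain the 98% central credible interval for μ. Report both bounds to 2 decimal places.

The posterior is symmetric, so the 98% equal-tailed interval is μ = 10.24 ± z·1.51 with z = 2.326.
Half-width: 2.326 × 1.51 = 3.51.
10.24 − 3.51 = 6.73; 10.24 + 3.51 = 13.75.

[6.73, 13.75]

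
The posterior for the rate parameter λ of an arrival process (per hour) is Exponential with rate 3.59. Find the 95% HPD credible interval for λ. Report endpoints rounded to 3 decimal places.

[0.000, 0.834]

The exponential density is strictly decreasing on [0, ∞), so the HPD interval is anchored at 0: [0, q] with P(λ ≤ q) = 0.95.
q = −ln(1 − 0.95) / 3.59 = 2.9957 / 3.59 = 0.834.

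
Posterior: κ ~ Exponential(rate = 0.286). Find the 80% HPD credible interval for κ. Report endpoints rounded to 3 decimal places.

[0.000, 5.627]

The exponential density is strictly decreasing on [0, ∞), so the HPD interval is anchored at 0: [0, q] with P(κ ≤ q) = 0.80.
q = −ln(1 − 0.80) / 0.286 = 1.6094 / 0.286 = 5.627.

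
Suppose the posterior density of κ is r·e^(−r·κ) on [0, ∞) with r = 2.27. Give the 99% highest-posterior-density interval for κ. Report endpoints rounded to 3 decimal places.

The exponential density is strictly decreasing on [0, ∞), so the HPD interval is anchored at 0: [0, q] with P(κ ≤ q) = 0.99.
q = −ln(1 − 0.99) / 2.27 = 4.6052 / 2.27 = 2.029.

[0.000, 2.029]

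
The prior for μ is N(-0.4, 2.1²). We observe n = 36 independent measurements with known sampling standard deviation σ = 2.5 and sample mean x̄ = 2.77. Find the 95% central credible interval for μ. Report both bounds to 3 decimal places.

[1.849, 3.451]

Posterior precision = 1/2.1² + 36/2.5² = 0.2268 + 5.7600 = 5.9868, so posterior SD = 0.4087.
Posterior mean = (-0.4/2.1² + 36·2.77/2.5²) / 5.9868 = 2.6499.
Interval: 2.6499 ± 1.960 × 0.4087 → [1.849, 3.451].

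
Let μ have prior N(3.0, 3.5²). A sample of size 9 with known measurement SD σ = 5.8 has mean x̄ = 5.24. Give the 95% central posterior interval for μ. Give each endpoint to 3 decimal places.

[1.399, 8.033]

Posterior precision = 1/3.5² + 9/5.8² = 0.0816 + 0.2675 = 0.3492, so posterior SD = 1.6923.
Posterior mean = (3.0/3.5² + 9·5.24/5.8²) / 0.3492 = 4.7163.
Interval: 4.7163 ± 1.960 × 1.6923 → [1.399, 8.033].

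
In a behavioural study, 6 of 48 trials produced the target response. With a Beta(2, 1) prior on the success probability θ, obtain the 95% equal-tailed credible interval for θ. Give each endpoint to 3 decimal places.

[0.072, 0.267]

Posterior: Beta(2+6, 1+42) = Beta(8, 43).
Equal-tailed 95% interval: the 0.025 and 0.975 quantiles of Beta(8, 43).
Posterior mean ≈ 0.157, SD ≈ 0.050; a Normal approximation gives roughly [0.058, 0.256].
Exact: F⁻¹(0.025) = 0.072; F⁻¹(0.975) = 0.267.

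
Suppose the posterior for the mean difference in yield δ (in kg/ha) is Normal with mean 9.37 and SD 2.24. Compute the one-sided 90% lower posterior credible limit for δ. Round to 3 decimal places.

6.499

Need L with P(δ ≥ L) = 0.90: L = 9.37 − z_{0.1}·2.24.
z = 1.282; L = 9.37 − 1.282 × 2.24 = 6.499.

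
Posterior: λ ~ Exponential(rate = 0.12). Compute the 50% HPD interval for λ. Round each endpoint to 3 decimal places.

The exponential density is strictly decreasing on [0, ∞), so the HPD interval is anchored at 0: [0, q] with P(λ ≤ q) = 0.50.
q = −ln(1 − 0.50) / 0.12 = 0.6931 / 0.12 = 5.776.

[0.000, 5.776]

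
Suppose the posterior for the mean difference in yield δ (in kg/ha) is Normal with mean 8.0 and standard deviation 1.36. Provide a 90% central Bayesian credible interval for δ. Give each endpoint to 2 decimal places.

[5.76, 10.24]

The posterior is symmetric, so the 90% equal-tailed interval is δ = 8.0 ± z·1.36 with z = 1.645.
Half-width: 1.645 × 1.36 = 2.24.
8.0 − 2.24 = 5.76; 8.0 + 2.24 = 10.24.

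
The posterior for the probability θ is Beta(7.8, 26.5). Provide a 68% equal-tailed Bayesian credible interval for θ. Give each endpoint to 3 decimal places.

Posterior: Beta(7.8, 26.5).
Equal-tailed 68% interval: the 0.16 and 0.84 quantiles of Beta(7.8, 26.5).
Posterior mean ≈ 0.227, SD ≈ 0.071; a Normal approximation gives roughly [0.157, 0.298].
Exact: F⁻¹(0.16) = 0.157; F⁻¹(0.84) = 0.298.

[0.157, 0.298]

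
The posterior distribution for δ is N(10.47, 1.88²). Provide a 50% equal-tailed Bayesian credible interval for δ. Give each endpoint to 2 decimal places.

The posterior is symmetric, so the 50% equal-tailed interval is δ = 10.47 ± z·1.88 with z = 0.674.
Half-width: 0.674 × 1.88 = 1.27.
10.47 − 1.27 = 9.20; 10.47 + 1.27 = 11.74.

[9.20, 11.74]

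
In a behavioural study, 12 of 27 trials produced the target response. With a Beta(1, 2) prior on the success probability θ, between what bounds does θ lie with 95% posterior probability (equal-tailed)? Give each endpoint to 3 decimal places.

[0.264, 0.611]

Posterior: Beta(1+12, 2+15) = Beta(13, 17).
Equal-tailed 95% interval: the 0.025 and 0.975 quantiles of Beta(13, 17).
Posterior mean ≈ 0.433, SD ≈ 0.089; a Normal approximation gives roughly [0.259, 0.608].
Exact: F⁻¹(0.025) = 0.264; F⁻¹(0.975) = 0.611.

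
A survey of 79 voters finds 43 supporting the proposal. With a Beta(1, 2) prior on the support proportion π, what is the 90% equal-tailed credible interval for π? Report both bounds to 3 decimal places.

Posterior: Beta(1+43, 2+36) = Beta(44, 38).
Equal-tailed 90% interval: the 0.05 and 0.95 quantiles of Beta(44, 38).
Posterior mean ≈ 0.537, SD ≈ 0.055; a Normal approximation gives roughly [0.447, 0.627].
Exact: F⁻¹(0.05) = 0.446; F⁻¹(0.95) = 0.626.

[0.446, 0.626]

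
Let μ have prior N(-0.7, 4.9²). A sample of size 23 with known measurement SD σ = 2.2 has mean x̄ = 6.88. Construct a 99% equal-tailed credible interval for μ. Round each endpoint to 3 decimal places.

Posterior precision = 1/4.9² + 23/2.2² = 0.0416 + 4.7521 = 4.7937, so posterior SD = 0.4567.
Posterior mean = (-0.7/4.9² + 23·6.88/2.2²) / 4.7937 = 6.8141.
Interval: 6.8141 ± 2.576 × 0.4567 → [5.638, 7.991].

[5.638, 7.991]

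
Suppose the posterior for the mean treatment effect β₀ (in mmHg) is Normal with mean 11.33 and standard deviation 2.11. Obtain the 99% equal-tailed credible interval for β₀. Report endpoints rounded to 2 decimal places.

[5.90, 16.76]

The posterior is symmetric, so the 99% equal-tailed interval is β₀ = 11.33 ± z·2.11 with z = 2.576.
Half-width: 2.576 × 2.11 = 5.43.
11.33 − 5.43 = 5.90; 11.33 + 5.43 = 16.76.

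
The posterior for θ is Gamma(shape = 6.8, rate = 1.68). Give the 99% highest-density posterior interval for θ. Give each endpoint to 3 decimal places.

The posterior is unimodal and skewed, so the HPD interval has equal density at both endpoints and is the shortest 99% interval.
Solving f(0.921) = f(8.656) with F(8.656) − F(0.921) = 0.99 gives [0.921, 8.656].
For comparison, the equal-tailed interval is [1.151, 9.143]; the HPD is narrower and shifted toward the mode.

[0.921, 8.656]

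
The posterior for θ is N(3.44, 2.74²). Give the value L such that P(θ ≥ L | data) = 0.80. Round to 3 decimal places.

1.134

Need L with P(θ ≥ L) = 0.80: L = 3.44 − z_{0.2}·2.74.
z = 0.842; L = 3.44 − 0.842 × 2.74 = 1.134.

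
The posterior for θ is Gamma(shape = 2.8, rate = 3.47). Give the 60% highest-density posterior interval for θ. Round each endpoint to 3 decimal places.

The posterior is unimodal and skewed, so the HPD interval has equal density at both endpoints and is the shortest 60% interval.
Solving f(0.248) = f(0.937) with F(0.937) − F(0.248) = 0.60 gives [0.248, 0.937].
For comparison, the equal-tailed interval is [0.400, 1.160]; the HPD is narrower and shifted toward the mode.

[0.248, 0.937]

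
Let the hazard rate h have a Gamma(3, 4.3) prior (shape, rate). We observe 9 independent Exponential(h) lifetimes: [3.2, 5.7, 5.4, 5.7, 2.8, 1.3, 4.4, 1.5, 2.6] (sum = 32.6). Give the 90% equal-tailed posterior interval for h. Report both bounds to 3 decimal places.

[0.188, 0.493]

Posterior: Gamma(3+9, 4.3+32.6) = Gamma(12, 36.9) (shape, rate).
Equal-tailed 90% interval: Gamma(12, 36.9) quantiles at 0.05 and 0.95.
Posterior mean ≈ 0.325, SD ≈ 0.094; a Normal approximation gives roughly [0.171, 0.480].
Exact: lower = 0.188; upper = 0.493.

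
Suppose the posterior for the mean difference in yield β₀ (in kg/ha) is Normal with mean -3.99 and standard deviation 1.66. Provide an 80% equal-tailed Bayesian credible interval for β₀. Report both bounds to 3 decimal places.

The posterior is symmetric, so the 80% equal-tailed interval is β₀ = -3.99 ± z·1.66 with z = 1.282.
Half-width: 1.282 × 1.66 = 2.127.
-3.99 − 2.127 = -6.117; -3.99 + 2.127 = -1.863.

[-6.117, -1.863]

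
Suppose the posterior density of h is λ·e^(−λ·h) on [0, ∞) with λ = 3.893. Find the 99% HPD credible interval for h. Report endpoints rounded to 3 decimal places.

[0.000, 1.183]

The exponential density is strictly decreasing on [0, ∞), so the HPD interval is anchored at 0: [0, q] with P(h ≤ q) = 0.99.
q = −ln(1 − 0.99) / 3.893 = 4.6052 / 3.893 = 1.183.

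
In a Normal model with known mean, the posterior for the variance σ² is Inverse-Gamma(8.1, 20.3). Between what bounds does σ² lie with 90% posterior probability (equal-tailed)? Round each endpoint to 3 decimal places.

Inverse-Gamma(8.1, 20.3) quantiles: F⁻¹(0.05) and F⁻¹(0.95).
Equivalently, 1/σ² ~ Gamma(8.1, rate = 20.3); invert its 0.95 and 0.05 quantiles.
Posterior mean ≈ 2.859, SD ≈ 1.158; a Normal approximation gives roughly [0.955, 4.763].
Exact: lower = 1.529; upper = 5.011.

[1.529, 5.011]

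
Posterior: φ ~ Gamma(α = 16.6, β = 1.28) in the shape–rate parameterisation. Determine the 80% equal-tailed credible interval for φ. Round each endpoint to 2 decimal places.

[9.09, 17.18]

Posterior: Gamma(shape 16.6, rate 1.28).
Equal-tailed 80% interval: Gamma(16.6, 1.28) quantiles at 0.1 and 0.9.
Posterior mean ≈ 12.97, SD ≈ 3.18; a Normal approximation gives roughly [8.89, 17.05].
Exact: lower = 9.09; upper = 17.18.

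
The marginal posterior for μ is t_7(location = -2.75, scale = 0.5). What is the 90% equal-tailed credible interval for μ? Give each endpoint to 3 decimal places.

The t_7 distribution is symmetric; the 90% interval is -2.75 ± t·0.5 with t_{0.95,7} = 1.895.
Half-width: 1.895 × 0.5 = 0.947.
-2.75 − 0.947 = -3.697; -2.75 + 0.947 = -1.803.

[-3.697, -1.803]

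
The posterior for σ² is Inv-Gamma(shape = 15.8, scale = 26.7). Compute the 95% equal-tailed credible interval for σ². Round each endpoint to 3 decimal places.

Inverse-Gamma(15.8, 26.7) quantiles: F⁻¹(0.025) and F⁻¹(0.975).
Equivalently, 1/σ² ~ Gamma(15.8, rate = 26.7); invert its 0.975 and 0.025 quantiles.
Posterior mean ≈ 1.804, SD ≈ 0.486; a Normal approximation gives roughly [0.852, 2.756].
Exact: lower = 1.090; upper = 2.968.

[1.090, 2.968]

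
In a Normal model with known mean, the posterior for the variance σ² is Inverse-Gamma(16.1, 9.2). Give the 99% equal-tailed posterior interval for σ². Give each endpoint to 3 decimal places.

[0.325, 1.205]

Inverse-Gamma(16.1, 9.2) quantiles: F⁻¹(0.005) and F⁻¹(0.995).
Equivalently, 1/σ² ~ Gamma(16.1, rate = 9.2); invert its 0.995 and 0.005 quantiles.
Posterior mean ≈ 0.609, SD ≈ 0.162; a Normal approximation gives roughly [0.191, 1.027].
Exact: lower = 0.325; upper = 1.205.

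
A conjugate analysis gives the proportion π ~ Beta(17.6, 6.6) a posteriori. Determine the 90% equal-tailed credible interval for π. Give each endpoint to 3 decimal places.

Posterior: Beta(17.6, 6.6).
Equal-tailed 90% interval: the 0.05 and 0.95 quantiles of Beta(17.6, 6.6).
Posterior mean ≈ 0.727, SD ≈ 0.089; a Normal approximation gives roughly [0.581, 0.873].
Exact: F⁻¹(0.05) = 0.571; F⁻¹(0.95) = 0.862.

[0.571, 0.862]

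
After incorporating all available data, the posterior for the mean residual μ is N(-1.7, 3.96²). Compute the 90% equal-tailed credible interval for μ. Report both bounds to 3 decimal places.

[-8.214, 4.814]

The posterior is symmetric, so the 90% equal-tailed interval is μ = -1.7 ± z·3.96 with z = 1.645.
Half-width: 1.645 × 3.96 = 6.514.
-1.7 − 6.514 = -8.214; -1.7 + 6.514 = 4.814.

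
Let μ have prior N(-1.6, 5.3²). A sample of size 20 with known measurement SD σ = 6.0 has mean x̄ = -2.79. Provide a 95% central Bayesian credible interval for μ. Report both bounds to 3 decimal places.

[-5.267, -0.169]

Posterior precision = 1/5.3² + 20/6.0² = 0.0356 + 0.5556 = 0.5912, so posterior SD = 1.3006.
Posterior mean = (-1.6/5.3² + 20·-2.79/6.0²) / 0.5912 = -2.7183.
Interval: -2.7183 ± 1.960 × 1.3006 → [-5.267, -0.169].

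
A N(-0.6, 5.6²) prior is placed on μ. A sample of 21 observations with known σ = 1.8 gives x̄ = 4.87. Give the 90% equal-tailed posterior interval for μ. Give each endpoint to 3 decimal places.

Posterior precision = 1/5.6² + 21/1.8² = 0.0319 + 6.4815 = 6.5134, so posterior SD = 0.3918.
Posterior mean = (-0.6/5.6² + 21·4.87/1.8²) / 6.5134 = 4.8432.
Interval: 4.8432 ± 1.645 × 0.3918 → [4.199, 5.488].

[4.199, 5.488]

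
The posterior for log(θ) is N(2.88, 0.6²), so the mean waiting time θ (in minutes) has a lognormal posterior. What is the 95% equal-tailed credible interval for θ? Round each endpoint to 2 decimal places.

On the log scale the 95% interval is 2.88 ± 1.960 × 0.6 = [1.7040, 4.0560].
Exponentiate: [e^1.7040, e^4.0560] = [5.50, 57.74].

[5.50, 57.74]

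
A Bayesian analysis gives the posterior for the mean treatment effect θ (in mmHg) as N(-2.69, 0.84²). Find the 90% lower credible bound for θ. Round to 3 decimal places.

Need L with P(θ ≥ L) = 0.90: L = -2.69 − z_{0.1}·0.84.
z = 1.282; L = -2.69 − 1.282 × 0.84 = -3.767.

-3.767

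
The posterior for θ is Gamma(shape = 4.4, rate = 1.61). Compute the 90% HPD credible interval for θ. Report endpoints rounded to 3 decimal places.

The posterior is unimodal and skewed, so the HPD interval has equal density at both endpoints and is the shortest 90% interval.
Solving f(0.720) = f(4.668) with F(4.668) − F(0.720) = 0.90 gives [0.720, 4.668].
For comparison, the equal-tailed interval is [0.995, 5.167]; the HPD is narrower and shifted toward the mode.

[0.720, 4.668]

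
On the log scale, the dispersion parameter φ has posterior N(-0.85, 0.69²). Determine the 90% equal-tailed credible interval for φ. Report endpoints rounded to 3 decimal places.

On the log scale the 90% interval is -0.85 ± 1.645 × 0.69 = [-1.9849, 0.2849].
Exponentiate: [e^-1.9849, e^0.2849] = [0.137, 1.330].

[0.137, 1.330]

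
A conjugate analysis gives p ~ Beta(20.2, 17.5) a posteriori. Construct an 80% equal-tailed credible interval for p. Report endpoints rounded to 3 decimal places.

Posterior: Beta(20.2, 17.5).
Equal-tailed 80% interval: the 0.1 and 0.9 quantiles of Beta(20.2, 17.5).
Posterior mean ≈ 0.536, SD ≈ 0.080; a Normal approximation gives roughly [0.433, 0.639].
Exact: F⁻¹(0.1) = 0.432; F⁻¹(0.9) = 0.639.

[0.432, 0.639]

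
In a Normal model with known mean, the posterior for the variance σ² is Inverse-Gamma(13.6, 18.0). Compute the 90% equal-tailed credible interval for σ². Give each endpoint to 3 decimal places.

Inverse-Gamma(13.6, 18.0) quantiles: F⁻¹(0.05) and F⁻¹(0.95).
Equivalently, 1/σ² ~ Gamma(13.6, rate = 18.0); invert its 0.95 and 0.05 quantiles.
Posterior mean ≈ 1.429, SD ≈ 0.419; a Normal approximation gives roughly [0.739, 2.118].
Exact: lower = 0.892; upper = 2.208.

[0.892, 2.208]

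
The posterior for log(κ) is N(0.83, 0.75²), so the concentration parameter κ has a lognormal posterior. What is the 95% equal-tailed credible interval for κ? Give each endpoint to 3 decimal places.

[0.527, 9.974]

On the log scale the 95% interval is 0.83 ± 1.960 × 0.75 = [-0.6400, 2.3000].
Exponentiate: [e^-0.6400, e^2.3000] = [0.527, 9.974].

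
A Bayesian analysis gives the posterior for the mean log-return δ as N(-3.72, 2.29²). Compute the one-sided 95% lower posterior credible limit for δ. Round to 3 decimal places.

Need L with P(δ ≥ L) = 0.95: L = -3.72 − z_{0.05}·2.29.
z = 1.645; L = -3.72 − 1.645 × 2.29 = -7.487.

-7.487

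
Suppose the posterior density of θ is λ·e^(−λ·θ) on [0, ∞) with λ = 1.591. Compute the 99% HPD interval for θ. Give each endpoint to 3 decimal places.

The exponential density is strictly decreasing on [0, ∞), so the HPD interval is anchored at 0: [0, q] with P(θ ≤ q) = 0.99.
q = −ln(1 − 0.99) / 1.591 = 4.6052 / 1.591 = 2.895.

[0.000, 2.895]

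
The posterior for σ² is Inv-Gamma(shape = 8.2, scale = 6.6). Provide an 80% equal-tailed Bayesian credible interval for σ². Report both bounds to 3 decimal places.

[0.549, 1.372]

Inverse-Gamma(8.2, 6.6) quantiles: F⁻¹(0.1) and F⁻¹(0.9).
Equivalently, 1/σ² ~ Gamma(8.2, rate = 6.6); invert its 0.9 and 0.1 quantiles.
Posterior mean ≈ 0.917, SD ≈ 0.368; a Normal approximation gives roughly [0.445, 1.388].
Exact: lower = 0.549; upper = 1.372.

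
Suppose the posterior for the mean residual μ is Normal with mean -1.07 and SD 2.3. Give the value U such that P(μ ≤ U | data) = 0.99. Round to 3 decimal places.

Need U with P(μ ≤ U) = 0.99: U = -1.07 + z_{0.01}·2.3.
z = 2.326; U = -1.07 + 2.326 × 2.3 = 4.281.

4.281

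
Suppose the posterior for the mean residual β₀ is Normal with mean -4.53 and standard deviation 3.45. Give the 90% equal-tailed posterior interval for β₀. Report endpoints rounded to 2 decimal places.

The posterior is symmetric, so the 90% equal-tailed interval is β₀ = -4.53 ± z·3.45 with z = 1.645.
Half-width: 1.645 × 3.45 = 5.67.
-4.53 − 5.67 = -10.20; -4.53 + 5.67 = 1.14.

[-10.20, 1.14]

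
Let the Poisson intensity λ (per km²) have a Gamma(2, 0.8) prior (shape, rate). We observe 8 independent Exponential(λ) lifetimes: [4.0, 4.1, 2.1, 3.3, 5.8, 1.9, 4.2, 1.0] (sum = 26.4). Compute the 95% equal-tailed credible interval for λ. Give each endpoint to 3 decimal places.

[0.176, 0.628]

Posterior: Gamma(2+8, 0.8+26.4) = Gamma(10, 27.2) (shape, rate).
Equal-tailed 95% interval: Gamma(10, 27.2) quantiles at 0.025 and 0.975.
Posterior mean ≈ 0.368, SD ≈ 0.116; a Normal approximation gives roughly [0.140, 0.596].
Exact: lower = 0.176; upper = 0.628.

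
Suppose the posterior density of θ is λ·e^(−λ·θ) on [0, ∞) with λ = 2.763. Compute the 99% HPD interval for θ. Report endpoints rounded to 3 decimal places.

The exponential density is strictly decreasing on [0, ∞), so the HPD interval is anchored at 0: [0, q] with P(θ ≤ q) = 0.99.
q = −ln(1 − 0.99) / 2.763 = 4.6052 / 2.763 = 1.667.

[0.000, 1.667]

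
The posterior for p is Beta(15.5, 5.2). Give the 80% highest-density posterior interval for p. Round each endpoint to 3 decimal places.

[0.643, 0.879]

The posterior is unimodal and skewed, so the HPD interval has equal density at both endpoints and is the shortest 80% interval.
Solving f(0.643) = f(0.879) with F(0.879) − F(0.643) = 0.80 gives [0.643, 0.879].
For comparison, the equal-tailed interval is [0.623, 0.863]; the HPD is narrower and shifted toward the mode.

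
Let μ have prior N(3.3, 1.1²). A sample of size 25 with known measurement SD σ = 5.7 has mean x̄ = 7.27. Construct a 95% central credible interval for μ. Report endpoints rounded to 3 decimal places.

[3.663, 6.766]

Posterior precision = 1/1.1² + 25/5.7² = 0.8264 + 0.7695 = 1.5959, so posterior SD = 0.7916.
Posterior mean = (3.3/1.1² + 25·7.27/5.7²) / 1.5959 = 5.2141.
Interval: 5.2141 ± 1.960 × 0.7916 → [3.663, 6.766].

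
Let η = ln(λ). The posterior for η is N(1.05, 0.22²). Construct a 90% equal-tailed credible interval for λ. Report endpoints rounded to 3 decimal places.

[1.990, 4.104]

On the log scale the 90% interval is 1.05 ± 1.645 × 0.22 = [0.6881, 1.4119].
Exponentiate: [e^0.6881, e^1.4119] = [1.990, 4.104].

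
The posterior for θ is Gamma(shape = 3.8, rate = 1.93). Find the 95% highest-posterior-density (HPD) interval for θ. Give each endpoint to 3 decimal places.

[0.323, 3.961]

The posterior is unimodal and skewed, so the HPD interval has equal density at both endpoints and is the shortest 95% interval.
Solving f(0.323) = f(3.961) with F(3.961) − F(0.323) = 0.95 gives [0.323, 3.961].
For comparison, the equal-tailed interval is [0.513, 4.386]; the HPD is narrower and shifted toward the mode.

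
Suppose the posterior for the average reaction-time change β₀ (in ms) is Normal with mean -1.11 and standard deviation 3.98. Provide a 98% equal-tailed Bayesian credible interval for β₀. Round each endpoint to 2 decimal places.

[-10.37, 8.15]

The posterior is symmetric, so the 98% equal-tailed interval is β₀ = -1.11 ± z·3.98 with z = 2.326.
Half-width: 2.326 × 3.98 = 9.26.
-1.11 − 9.26 = -10.37; -1.11 + 9.26 = 8.15.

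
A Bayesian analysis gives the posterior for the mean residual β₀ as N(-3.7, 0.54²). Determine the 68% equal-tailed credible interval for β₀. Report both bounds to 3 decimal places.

The posterior is symmetric, so the 68% equal-tailed interval is β₀ = -3.7 ± z·0.54 with z = 0.994.
Half-width: 0.994 × 0.54 = 0.537.
-3.7 − 0.537 = -4.237; -3.7 + 0.537 = -3.163.

[-4.237, -3.163]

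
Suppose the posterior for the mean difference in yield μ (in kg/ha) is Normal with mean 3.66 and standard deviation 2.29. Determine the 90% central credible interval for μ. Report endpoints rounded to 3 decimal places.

The posterior is symmetric, so the 90% equal-tailed interval is μ = 3.66 ± z·2.29 with z = 1.645.
Half-width: 1.645 × 2.29 = 3.767.
3.66 − 3.767 = -0.107; 3.66 + 3.767 = 7.427.

[-0.107, 7.427]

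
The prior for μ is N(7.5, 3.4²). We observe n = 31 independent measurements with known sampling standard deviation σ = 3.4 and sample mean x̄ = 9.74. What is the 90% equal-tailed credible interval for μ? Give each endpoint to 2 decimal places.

Posterior precision = 1/3.4² + 31/3.4² = 0.0865 + 2.6817 = 2.7682, so posterior SD = 0.6010.
Posterior mean = (7.5/3.4² + 31·9.74/3.4²) / 2.7682 = 9.6700.
Interval: 9.6700 ± 1.645 × 0.6010 → [8.68, 10.66].

[8.68, 10.66]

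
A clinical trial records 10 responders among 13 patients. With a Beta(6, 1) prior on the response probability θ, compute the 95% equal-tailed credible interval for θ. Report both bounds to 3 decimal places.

[0.604, 0.939]

Posterior: Beta(6+10, 1+3) = Beta(16, 4).
Equal-tailed 95% interval: the 0.025 and 0.975 quantiles of Beta(16, 4).
Posterior mean ≈ 0.800, SD ≈ 0.087; a Normal approximation gives roughly [0.629, 0.971].
Exact: F⁻¹(0.025) = 0.604; F⁻¹(0.975) = 0.939.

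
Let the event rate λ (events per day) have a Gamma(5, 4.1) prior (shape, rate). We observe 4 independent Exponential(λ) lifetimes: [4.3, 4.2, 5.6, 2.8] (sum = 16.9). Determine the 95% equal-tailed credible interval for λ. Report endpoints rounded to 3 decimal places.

[0.196, 0.751]

Posterior: Gamma(5+4, 4.1+16.9) = Gamma(9, 21.0) (shape, rate).
Equal-tailed 95% interval: Gamma(9, 21.0) quantiles at 0.025 and 0.975.
Posterior mean ≈ 0.429, SD ≈ 0.143; a Normal approximation gives roughly [0.149, 0.709].
Exact: lower = 0.196; upper = 0.751.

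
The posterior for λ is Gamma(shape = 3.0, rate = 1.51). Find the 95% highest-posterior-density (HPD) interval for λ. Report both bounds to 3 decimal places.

[0.201, 4.239]

The posterior is unimodal and skewed, so the HPD interval has equal density at both endpoints and is the shortest 95% interval.
Solving f(0.201) = f(4.239) with F(4.239) − F(0.201) = 0.95 gives [0.201, 4.239].
For comparison, the equal-tailed interval is [0.410, 4.785]; the HPD is narrower and shifted toward the mode.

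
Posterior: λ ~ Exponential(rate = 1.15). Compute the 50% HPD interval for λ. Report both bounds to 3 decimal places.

The exponential density is strictly decreasing on [0, ∞), so the HPD interval is anchored at 0: [0, q] with P(λ ≤ q) = 0.50.
q = −ln(1 − 0.50) / 1.15 = 0.6931 / 1.15 = 0.603.

[0.000, 0.603]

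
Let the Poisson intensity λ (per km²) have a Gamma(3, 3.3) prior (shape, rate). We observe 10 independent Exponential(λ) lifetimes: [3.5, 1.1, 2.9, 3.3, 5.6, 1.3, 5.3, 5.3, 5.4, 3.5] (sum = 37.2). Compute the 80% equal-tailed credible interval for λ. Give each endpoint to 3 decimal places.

[0.213, 0.439]

Posterior: Gamma(3+10, 3.3+37.2) = Gamma(13, 40.5) (shape, rate).
Equal-tailed 80% interval: Gamma(13, 40.5) quantiles at 0.1 and 0.9.
Posterior mean ≈ 0.321, SD ≈ 0.089; a Normal approximation gives roughly [0.207, 0.435].
Exact: lower = 0.213; upper = 0.439.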